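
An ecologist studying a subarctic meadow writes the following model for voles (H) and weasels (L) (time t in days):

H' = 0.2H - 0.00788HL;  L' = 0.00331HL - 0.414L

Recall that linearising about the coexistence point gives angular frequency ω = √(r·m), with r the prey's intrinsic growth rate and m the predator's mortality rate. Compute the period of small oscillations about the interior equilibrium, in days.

T ≈ 21.8 days

Here r = 0.2 and m = 0.414, so r·m = 0.0828.
ω = √0.0828 = 0.288 per day, hence T = 2π/ω ≈ 21.8 days.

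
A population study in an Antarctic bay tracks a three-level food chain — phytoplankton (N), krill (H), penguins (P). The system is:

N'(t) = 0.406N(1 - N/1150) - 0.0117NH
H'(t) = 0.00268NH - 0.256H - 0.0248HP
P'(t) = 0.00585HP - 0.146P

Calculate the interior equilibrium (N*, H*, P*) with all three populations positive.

N* ≈ 323, H* ≈ 25, P* ≈ 24.6

From dP/dt = 0: 0.00585H* = 0.146, so H* = 25.
From dN/dt = 0: 0.406(1 - N*/1150) = 0.0117·25, giving N* = 1150·(1 - 0.719) = 323.
From dH/dt = 0: 0.00268·323 - 0.256 = 0.0248P*, so P* = 0.609/0.0248 = 24.6.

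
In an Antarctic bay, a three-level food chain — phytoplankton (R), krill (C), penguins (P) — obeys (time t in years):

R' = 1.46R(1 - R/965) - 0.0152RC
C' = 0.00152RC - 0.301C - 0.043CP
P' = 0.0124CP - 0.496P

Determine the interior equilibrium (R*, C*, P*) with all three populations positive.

From dP/dt = 0: 0.0124C* = 0.496, so C* = 40.
From dR/dt = 0: 1.46(1 - R*/965) = 0.0152·40, giving R* = 965·(1 - 0.416) = 563.
From dC/dt = 0: 0.00152·563 - 0.301 = 0.043P*, so P* = 0.555/0.043 = 12.9.

R* ≈ 563, C* ≈ 40, P* ≈ 12.9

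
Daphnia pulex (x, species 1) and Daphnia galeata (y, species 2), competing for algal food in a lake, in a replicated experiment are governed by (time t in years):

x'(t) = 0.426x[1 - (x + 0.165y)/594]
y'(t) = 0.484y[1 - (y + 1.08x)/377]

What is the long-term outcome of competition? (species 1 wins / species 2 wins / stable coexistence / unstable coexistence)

Compare the nullcline intercepts: K1/α12 = 594/0.165 = 3600 > K2 = 377; K2/α21 = 377/1.08 = 349 < K1 = 594.
Since the inequalities point opposite ways, species 1 can invade but species 2 cannot.

species 1 excludes species 2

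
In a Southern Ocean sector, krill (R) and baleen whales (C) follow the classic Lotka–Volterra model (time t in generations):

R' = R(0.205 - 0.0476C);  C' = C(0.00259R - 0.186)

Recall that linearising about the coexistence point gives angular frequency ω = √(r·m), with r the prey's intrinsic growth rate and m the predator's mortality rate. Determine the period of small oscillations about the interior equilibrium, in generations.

Here r = 0.205 and m = 0.186, so r·m = 0.0381.
ω = √0.0381 = 0.195 per generation, hence T = 2π/ω ≈ 32.2 generations.

T ≈ 32.2 generations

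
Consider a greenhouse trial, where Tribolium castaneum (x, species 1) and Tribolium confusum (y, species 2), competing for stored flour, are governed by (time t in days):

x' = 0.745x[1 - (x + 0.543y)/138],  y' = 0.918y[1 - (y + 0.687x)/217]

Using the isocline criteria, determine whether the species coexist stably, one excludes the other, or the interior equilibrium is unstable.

stable coexistence

Compare the nullcline intercepts: K1/α12 = 138/0.543 = 254 > K2 = 217; K2/α21 = 217/0.687 = 316 > K1 = 138.
Since both inequalities hold, each species can invade when rare, so the interior equilibrium is stable.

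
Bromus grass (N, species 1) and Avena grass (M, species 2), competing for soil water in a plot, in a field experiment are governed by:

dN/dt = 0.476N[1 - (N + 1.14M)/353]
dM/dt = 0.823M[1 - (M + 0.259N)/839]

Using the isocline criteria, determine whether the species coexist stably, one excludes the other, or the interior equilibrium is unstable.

Compare the nullcline intercepts: K1/α12 = 353/1.14 = 310 < K2 = 839; K2/α21 = 839/0.259 = 3240 > K1 = 353.
Since the inequalities point opposite ways, species 2 can invade but species 1 cannot.

species 2 excludes species 1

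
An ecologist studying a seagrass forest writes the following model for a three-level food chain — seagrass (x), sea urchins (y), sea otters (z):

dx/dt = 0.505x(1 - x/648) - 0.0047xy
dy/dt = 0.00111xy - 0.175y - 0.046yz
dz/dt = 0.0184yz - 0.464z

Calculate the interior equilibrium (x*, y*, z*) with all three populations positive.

x* ≈ 496, y* ≈ 25.2, z* ≈ 8.16

From dz/dt = 0: 0.0184y* = 0.464, so y* = 25.2.
From dx/dt = 0: 0.505(1 - x*/648) = 0.0047·25.2, giving x* = 648·(1 - 0.235) = 496.
From dy/dt = 0: 0.00111·496 - 0.175 = 0.046z*, so z* = 0.375/0.046 = 8.16.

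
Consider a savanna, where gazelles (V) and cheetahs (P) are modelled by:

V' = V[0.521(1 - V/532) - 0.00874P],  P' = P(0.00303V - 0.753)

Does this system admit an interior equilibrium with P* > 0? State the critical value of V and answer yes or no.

The predator equation gives dP/dt > 0 only when V > 0.753/0.00303 = 249.
Without the predator, V → K = 532. Since 532 > 249, the predator can invade and persist.

Threshold V = 249; K > 249, so yes, the predator persists.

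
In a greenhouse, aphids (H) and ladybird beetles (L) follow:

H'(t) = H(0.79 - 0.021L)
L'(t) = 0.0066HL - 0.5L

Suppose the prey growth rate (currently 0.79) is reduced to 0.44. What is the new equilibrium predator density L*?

At the interior fixed point, setting dH/dt = 0 with H > 0 fixes L* = (prey growth rate)/(HL coefficient) — independent of the other coefficients.
With the change, L* = 0.44/0.021 = 21; it falls from 37.6.

L* ≈ 21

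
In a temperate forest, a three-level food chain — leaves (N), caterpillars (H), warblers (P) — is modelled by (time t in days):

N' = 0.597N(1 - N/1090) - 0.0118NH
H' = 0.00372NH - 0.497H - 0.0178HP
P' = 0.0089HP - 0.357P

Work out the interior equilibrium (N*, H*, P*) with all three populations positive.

From dP/dt = 0: 0.0089H* = 0.357, so H* = 40.1.
From dN/dt = 0: 0.597(1 - N*/1090) = 0.0118·40.1, giving N* = 1090·(1 - 0.793) = 226.
From dH/dt = 0: 0.00372·226 - 0.497 = 0.0178P*, so P* = 0.343/0.0178 = 19.3.

N* ≈ 226, H* ≈ 40.1, P* ≈ 19.3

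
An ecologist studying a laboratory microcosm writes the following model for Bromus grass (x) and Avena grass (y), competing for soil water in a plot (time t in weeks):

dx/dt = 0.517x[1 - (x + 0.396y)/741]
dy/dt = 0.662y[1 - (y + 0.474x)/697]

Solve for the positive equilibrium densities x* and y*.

Setting both brackets to zero gives the nullclines x + 0.396y = 741 and 0.474x + y = 697.
Substituting y = 697 - 0.474x into the first: x(1 - 0.396·0.474) = 741 - 0.396·697.
So x* = 465/0.812 = 572, and then y* = 697 - 0.474·572 = 426.

x* ≈ 572, y* ≈ 426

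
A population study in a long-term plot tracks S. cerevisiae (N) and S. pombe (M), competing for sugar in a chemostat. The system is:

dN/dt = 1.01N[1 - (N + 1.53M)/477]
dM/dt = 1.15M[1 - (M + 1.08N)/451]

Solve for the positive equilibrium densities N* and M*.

Setting both brackets to zero gives the nullclines N + 1.53M = 477 and 1.08N + M = 451.
Substituting M = 451 - 1.08N into the first: N(1 - 1.53·1.08) = 477 - 1.53·451.
So N* = -213/-0.652 = 327, and then M* = 451 - 1.08·327 = 98.3.

N* ≈ 327, M* ≈ 98.3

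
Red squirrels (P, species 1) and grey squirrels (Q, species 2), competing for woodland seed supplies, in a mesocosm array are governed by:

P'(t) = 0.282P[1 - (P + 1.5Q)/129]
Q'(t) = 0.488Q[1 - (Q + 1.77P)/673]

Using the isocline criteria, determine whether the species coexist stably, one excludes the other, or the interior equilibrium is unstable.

Compare the nullcline intercepts: K1/α12 = 129/1.5 = 86 < K2 = 673; K2/α21 = 673/1.77 = 380 > K1 = 129.
Since the inequalities point opposite ways, species 2 can invade but species 1 cannot.

species 2 excludes species 1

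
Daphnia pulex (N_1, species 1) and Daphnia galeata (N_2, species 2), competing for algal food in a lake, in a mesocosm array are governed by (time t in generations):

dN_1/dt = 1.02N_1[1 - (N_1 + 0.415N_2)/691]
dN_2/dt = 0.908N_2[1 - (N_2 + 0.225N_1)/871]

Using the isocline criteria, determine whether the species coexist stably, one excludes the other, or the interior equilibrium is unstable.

Compare the nullcline intercepts: K1/α12 = 691/0.415 = 1670 > K2 = 871; K2/α21 = 871/0.225 = 3870 > K1 = 691.
Since both inequalities hold, each species can invade when rare, so the interior equilibrium is stable.

stable coexistence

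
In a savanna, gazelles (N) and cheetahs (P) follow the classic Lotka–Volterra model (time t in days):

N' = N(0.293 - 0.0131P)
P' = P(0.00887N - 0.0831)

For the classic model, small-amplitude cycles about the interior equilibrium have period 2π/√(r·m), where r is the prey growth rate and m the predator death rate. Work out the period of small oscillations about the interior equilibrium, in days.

T ≈ 40.3 days

Here r = 0.293 and m = 0.0831, so r·m = 0.0243.
ω = √0.0243 = 0.156 per day, hence T = 2π/ω ≈ 40.3 days.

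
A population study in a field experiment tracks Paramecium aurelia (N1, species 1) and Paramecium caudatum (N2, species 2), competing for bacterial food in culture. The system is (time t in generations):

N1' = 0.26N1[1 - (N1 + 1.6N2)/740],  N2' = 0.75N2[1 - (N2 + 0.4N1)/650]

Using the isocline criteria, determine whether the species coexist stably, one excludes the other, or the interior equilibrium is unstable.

Compare the nullcline intercepts: K1/α12 = 740/1.6 = 462 < K2 = 650; K2/α21 = 650/0.4 = 1620 > K1 = 740.
Since the inequalities point opposite ways, species 2 can invade but species 1 cannot.

species 2 excludes species 1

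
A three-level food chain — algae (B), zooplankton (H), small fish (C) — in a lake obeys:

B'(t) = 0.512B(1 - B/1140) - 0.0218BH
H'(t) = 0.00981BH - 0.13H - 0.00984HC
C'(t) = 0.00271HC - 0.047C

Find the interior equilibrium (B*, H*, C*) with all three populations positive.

From dC/dt = 0: 0.00271H* = 0.047, so H* = 17.3.
From dB/dt = 0: 0.512(1 - B*/1140) = 0.0218·17.3, giving B* = 1140·(1 - 0.738) = 298.
From dH/dt = 0: 0.00981·298 - 0.13 = 0.00984C*, so C* = 2.8/0.00984 = 284.

B* ≈ 298, H* ≈ 17.3, C* ≈ 284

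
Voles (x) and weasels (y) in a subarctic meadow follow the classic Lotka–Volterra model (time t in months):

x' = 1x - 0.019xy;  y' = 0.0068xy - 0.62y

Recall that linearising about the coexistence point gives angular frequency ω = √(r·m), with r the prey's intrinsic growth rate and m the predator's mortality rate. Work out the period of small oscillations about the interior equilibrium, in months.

T ≈ 7.98 months

Here r = 1 and m = 0.62, so r·m = 0.62.
ω = √0.62 = 0.787 per month, hence T = 2π/ω ≈ 7.98 months.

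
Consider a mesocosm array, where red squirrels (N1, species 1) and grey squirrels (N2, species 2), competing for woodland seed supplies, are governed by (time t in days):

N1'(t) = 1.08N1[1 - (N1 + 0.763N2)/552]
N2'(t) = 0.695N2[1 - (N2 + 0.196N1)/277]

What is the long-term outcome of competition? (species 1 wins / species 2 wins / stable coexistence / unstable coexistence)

stable coexistence

Compare the nullcline intercepts: K1/α12 = 552/0.763 = 723 > K2 = 277; K2/α21 = 277/0.196 = 1410 > K1 = 552.
Since both inequalities hold, each species can invade when rare, so the interior equilibrium is stable.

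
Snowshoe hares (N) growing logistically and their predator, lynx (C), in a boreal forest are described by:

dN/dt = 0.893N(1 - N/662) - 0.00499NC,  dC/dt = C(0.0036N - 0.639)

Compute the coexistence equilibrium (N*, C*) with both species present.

N* ≈ 178, C* ≈ 131

From dC/dt = 0 with C > 0: 0.0036N* = 0.639, so N* = 178.
Substitute into dN/dt = 0: 0.893(1 - 178/662) = 0.00499C*.
The bracket is 0.732, giving C* = 0.654/0.00499 = 131.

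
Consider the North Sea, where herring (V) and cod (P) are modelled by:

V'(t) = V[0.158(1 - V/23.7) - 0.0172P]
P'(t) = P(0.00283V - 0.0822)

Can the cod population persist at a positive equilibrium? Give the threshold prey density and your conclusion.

Threshold V = 29; K < 29, so no, the predator goes extinct.

The predator equation gives dP/dt > 0 only when V > 0.0822/0.00283 = 29.
Without the predator, V → K = 23.7. Since 23.7 < 29, the predator cannot invade.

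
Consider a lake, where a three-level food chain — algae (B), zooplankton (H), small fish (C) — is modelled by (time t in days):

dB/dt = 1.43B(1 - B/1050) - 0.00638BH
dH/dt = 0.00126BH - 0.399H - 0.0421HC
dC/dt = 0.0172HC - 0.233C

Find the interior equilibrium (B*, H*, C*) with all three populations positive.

From dC/dt = 0: 0.0172H* = 0.233, so H* = 13.5.
From dB/dt = 0: 1.43(1 - B*/1050) = 0.00638·13.5, giving B* = 1050·(1 - 0.0604) = 987.
From dH/dt = 0: 0.00126·987 - 0.399 = 0.0421C*, so C* = 0.844/0.0421 = 20.

B* ≈ 987, H* ≈ 13.5, C* ≈ 20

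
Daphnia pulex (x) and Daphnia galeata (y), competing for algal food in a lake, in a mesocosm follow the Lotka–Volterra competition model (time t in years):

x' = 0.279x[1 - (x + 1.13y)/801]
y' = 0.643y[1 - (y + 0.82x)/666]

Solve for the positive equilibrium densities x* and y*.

x* ≈ 660, y* ≈ 125

Setting both brackets to zero gives the nullclines x + 1.13y = 801 and 0.82x + y = 666.
Substituting y = 666 - 0.82x into the first: x(1 - 1.13·0.82) = 801 - 1.13·666.
So x* = 48.4/0.0734 = 660, and then y* = 666 - 0.82·660 = 125.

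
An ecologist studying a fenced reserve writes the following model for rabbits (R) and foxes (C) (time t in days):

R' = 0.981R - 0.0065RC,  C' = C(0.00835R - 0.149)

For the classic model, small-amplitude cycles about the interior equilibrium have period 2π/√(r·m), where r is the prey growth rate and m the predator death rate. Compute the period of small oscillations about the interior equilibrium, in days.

T ≈ 16.4 days

Here r = 0.981 and m = 0.149, so r·m = 0.146.
ω = √0.146 = 0.382 per day, hence T = 2π/ω ≈ 16.4 days.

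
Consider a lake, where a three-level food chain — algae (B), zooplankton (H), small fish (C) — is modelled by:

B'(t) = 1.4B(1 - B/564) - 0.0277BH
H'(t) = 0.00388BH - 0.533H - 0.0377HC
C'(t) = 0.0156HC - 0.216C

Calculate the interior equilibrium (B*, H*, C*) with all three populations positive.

From dC/dt = 0: 0.0156H* = 0.216, so H* = 13.8.
From dB/dt = 0: 1.4(1 - B*/564) = 0.0277·13.8, giving B* = 564·(1 - 0.274) = 409.
From dH/dt = 0: 0.00388·409 - 0.533 = 0.0377C*, so C* = 1.06/0.0377 = 28.

B* ≈ 409, H* ≈ 13.8, C* ≈ 28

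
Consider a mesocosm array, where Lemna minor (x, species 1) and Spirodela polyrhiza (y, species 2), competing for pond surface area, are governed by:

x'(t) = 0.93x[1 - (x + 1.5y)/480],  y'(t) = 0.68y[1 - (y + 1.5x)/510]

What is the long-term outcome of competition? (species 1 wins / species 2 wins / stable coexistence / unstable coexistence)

Compare the nullcline intercepts: K1/α12 = 480/1.5 = 320 < K2 = 510; K2/α21 = 510/1.5 = 340 < K1 = 480.
Since both are reversed, neither can invade when rare; the interior point is a saddle.

unstable coexistence (outcome depends on initial conditions)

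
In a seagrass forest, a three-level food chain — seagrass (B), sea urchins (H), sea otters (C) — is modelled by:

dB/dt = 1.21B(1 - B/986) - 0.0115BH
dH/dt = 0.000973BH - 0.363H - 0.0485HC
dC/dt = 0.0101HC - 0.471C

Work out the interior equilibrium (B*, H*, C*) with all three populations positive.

B* ≈ 549, H* ≈ 46.6, C* ≈ 3.53

From dC/dt = 0: 0.0101H* = 0.471, so H* = 46.6.
From dB/dt = 0: 1.21(1 - B*/986) = 0.0115·46.6, giving B* = 986·(1 - 0.443) = 549.
From dH/dt = 0: 0.000973·549 - 0.363 = 0.0485C*, so C* = 0.171/0.0485 = 3.53.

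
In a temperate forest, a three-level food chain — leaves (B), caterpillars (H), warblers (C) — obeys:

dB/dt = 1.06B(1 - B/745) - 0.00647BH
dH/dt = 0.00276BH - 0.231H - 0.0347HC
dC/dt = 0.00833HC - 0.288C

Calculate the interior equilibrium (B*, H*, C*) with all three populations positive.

From dC/dt = 0: 0.00833H* = 0.288, so H* = 34.6.
From dB/dt = 0: 1.06(1 - B*/745) = 0.00647·34.6, giving B* = 745·(1 - 0.211) = 588.
From dH/dt = 0: 0.00276·588 - 0.231 = 0.0347C*, so C* = 1.39/0.0347 = 40.1.

B* ≈ 588, H* ≈ 34.6, C* ≈ 40.1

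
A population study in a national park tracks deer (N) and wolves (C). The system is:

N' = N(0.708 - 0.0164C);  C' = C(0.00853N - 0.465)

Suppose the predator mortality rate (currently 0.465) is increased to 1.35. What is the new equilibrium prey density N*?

At the interior fixed point, setting dC/dt = 0 with C > 0 fixes N* = (predator death rate)/(NC coefficient) — independent of the other coefficients.
With the change, N* = 1.35/0.00853 = 158; it rises from 54.5.

N* ≈ 158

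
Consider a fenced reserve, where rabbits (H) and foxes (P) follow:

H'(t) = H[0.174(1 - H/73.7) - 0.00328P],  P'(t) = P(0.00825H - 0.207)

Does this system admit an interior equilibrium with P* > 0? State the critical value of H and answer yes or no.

The predator equation gives dP/dt > 0 only when H > 0.207/0.00825 = 25.1.
Without the predator, H → K = 73.7. Since 73.7 > 25.1, the predator can invade and persist.

Threshold H = 25.1; K > 25.1, so yes, the predator persists.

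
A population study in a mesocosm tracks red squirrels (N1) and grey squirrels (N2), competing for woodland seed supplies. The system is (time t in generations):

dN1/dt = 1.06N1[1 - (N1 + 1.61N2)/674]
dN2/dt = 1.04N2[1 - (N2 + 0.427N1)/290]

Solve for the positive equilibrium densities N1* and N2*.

N1* ≈ 663, N2* ≈ 7.05

Setting both brackets to zero gives the nullclines N1 + 1.61N2 = 674 and 0.427N1 + N2 = 290.
Substituting N2 = 290 - 0.427N1 into the first: N1(1 - 1.61·0.427) = 674 - 1.61·290.
So N1* = 207/0.313 = 663, and then N2* = 290 - 0.427·663 = 7.05.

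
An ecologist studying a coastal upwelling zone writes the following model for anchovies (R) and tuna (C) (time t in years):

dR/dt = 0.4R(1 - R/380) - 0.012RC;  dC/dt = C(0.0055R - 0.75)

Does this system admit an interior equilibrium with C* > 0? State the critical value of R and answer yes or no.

The predator equation gives dC/dt > 0 only when R > 0.75/0.0055 = 136.
Without the predator, R → K = 380. Since 380 > 136, the predator can invade and persist.

Threshold R = 136; K > 136, so yes, the predator persists.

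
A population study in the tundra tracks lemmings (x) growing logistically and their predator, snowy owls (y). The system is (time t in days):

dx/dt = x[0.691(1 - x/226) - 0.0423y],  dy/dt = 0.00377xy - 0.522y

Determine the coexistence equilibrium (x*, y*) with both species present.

From dy/dt = 0 with y > 0: 0.00377x* = 0.522, so x* = 138.
Substitute into dx/dt = 0: 0.691(1 - 138/226) = 0.0423y*.
The bracket is 0.387, giving y* = 0.268/0.0423 = 6.33.

x* ≈ 138, y* ≈ 6.33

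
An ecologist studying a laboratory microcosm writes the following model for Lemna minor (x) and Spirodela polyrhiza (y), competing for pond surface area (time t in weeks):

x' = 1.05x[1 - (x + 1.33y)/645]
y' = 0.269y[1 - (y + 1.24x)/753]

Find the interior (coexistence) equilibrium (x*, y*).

x* ≈ 549, y* ≈ 72.1

Setting both brackets to zero gives the nullclines x + 1.33y = 645 and 1.24x + y = 753.
Substituting y = 753 - 1.24x into the first: x(1 - 1.33·1.24) = 645 - 1.33·753.
So x* = -356/-0.649 = 549, and then y* = 753 - 1.24·549 = 72.1.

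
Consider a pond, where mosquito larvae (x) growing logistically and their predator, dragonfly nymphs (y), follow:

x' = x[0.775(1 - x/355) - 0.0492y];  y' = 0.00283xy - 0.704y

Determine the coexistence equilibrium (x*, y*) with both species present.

From dy/dt = 0 with y > 0: 0.00283x* = 0.704, so x* = 249.
Substitute into dx/dt = 0: 0.775(1 - 249/355) = 0.0492y*.
The bracket is 0.299, giving y* = 0.232/0.0492 = 4.71.

x* ≈ 249, y* ≈ 4.71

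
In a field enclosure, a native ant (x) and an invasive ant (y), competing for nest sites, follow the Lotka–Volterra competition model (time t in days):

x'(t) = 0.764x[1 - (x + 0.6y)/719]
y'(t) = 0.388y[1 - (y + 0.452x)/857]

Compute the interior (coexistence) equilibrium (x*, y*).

x* ≈ 281, y* ≈ 730

Setting both brackets to zero gives the nullclines x + 0.6y = 719 and 0.452x + y = 857.
Substituting y = 857 - 0.452x into the first: x(1 - 0.6·0.452) = 719 - 0.6·857.
So x* = 205/0.729 = 281, and then y* = 857 - 0.452·281 = 730.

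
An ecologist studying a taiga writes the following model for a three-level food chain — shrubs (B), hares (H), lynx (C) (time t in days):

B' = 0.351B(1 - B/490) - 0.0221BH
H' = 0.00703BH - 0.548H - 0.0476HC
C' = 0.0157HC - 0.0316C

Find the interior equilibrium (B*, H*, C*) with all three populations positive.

From dC/dt = 0: 0.0157H* = 0.0316, so H* = 2.01.
From dB/dt = 0: 0.351(1 - B*/490) = 0.0221·2.01, giving B* = 490·(1 - 0.127) = 428.
From dH/dt = 0: 0.00703·428 - 0.548 = 0.0476C*, so C* = 2.46/0.0476 = 51.7.

B* ≈ 428, H* ≈ 2.01, C* ≈ 51.7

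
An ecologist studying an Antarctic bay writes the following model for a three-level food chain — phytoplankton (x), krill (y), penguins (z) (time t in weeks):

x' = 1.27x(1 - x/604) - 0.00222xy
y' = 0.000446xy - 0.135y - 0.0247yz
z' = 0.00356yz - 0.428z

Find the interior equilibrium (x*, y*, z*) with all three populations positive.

x* ≈ 477, y* ≈ 120, z* ≈ 3.15

From dz/dt = 0: 0.00356y* = 0.428, so y* = 120.
From dx/dt = 0: 1.27(1 - x*/604) = 0.00222·120, giving x* = 604·(1 - 0.21) = 477.
From dy/dt = 0: 0.000446·477 - 0.135 = 0.0247z*, so z* = 0.0778/0.0247 = 3.15.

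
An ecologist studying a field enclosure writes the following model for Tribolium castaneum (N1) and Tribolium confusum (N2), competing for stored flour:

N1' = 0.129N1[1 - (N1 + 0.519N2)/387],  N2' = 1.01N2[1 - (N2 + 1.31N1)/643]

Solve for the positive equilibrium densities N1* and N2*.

Setting both brackets to zero gives the nullclines N1 + 0.519N2 = 387 and 1.31N1 + N2 = 643.
Substituting N2 = 643 - 1.31N1 into the first: N1(1 - 0.519·1.31) = 387 - 0.519·643.
So N1* = 53.3/0.32 = 166, and then N2* = 643 - 1.31·166 = 425.

N1* ≈ 166, N2* ≈ 425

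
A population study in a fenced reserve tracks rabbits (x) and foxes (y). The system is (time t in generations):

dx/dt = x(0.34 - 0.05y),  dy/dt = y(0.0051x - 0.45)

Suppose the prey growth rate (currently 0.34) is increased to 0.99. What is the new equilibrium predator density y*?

At the interior fixed point, setting dx/dt = 0 with x > 0 fixes y* = (prey growth rate)/(xy coefficient) — independent of the other coefficients.
With the change, y* = 0.99/0.05 = 19.8; it rises from 6.8.

y* ≈ 19.8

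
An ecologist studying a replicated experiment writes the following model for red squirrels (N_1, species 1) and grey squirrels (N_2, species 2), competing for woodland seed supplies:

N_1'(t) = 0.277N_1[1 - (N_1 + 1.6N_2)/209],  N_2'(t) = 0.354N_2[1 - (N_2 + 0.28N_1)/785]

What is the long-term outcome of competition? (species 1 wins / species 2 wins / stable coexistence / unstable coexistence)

species 2 excludes species 1

Compare the nullcline intercepts: K1/α12 = 209/1.6 = 131 < K2 = 785; K2/α21 = 785/0.28 = 2800 > K1 = 209.
Since the inequalities point opposite ways, species 2 can invade but species 1 cannot.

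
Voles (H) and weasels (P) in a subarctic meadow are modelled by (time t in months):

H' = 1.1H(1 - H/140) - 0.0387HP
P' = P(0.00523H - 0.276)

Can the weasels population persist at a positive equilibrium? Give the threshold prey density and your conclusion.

The predator equation gives dP/dt > 0 only when H > 0.276/0.00523 = 52.8.
Without the predator, H → K = 140. Since 140 > 52.8, the predator can invade and persist.

Threshold H = 52.8; K > 52.8, so yes, the predator persists.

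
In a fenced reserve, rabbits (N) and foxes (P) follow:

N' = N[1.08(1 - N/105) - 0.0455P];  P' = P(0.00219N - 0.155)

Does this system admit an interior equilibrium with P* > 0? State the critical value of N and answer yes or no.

Threshold N = 70.8; K > 70.8, so yes, the predator persists.

The predator equation gives dP/dt > 0 only when N > 0.155/0.00219 = 70.8.
Without the predator, N → K = 105. Since 105 > 70.8, the predator can invade and persist.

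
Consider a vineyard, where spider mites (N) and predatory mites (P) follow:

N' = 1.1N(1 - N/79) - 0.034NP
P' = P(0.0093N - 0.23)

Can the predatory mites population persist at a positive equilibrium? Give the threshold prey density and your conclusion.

The predator equation gives dP/dt > 0 only when N > 0.23/0.0093 = 24.7.
Without the predator, N → K = 79. Since 79 > 24.7, the predator can invade and persist.

Threshold N = 24.7; K > 24.7, so yes, the predator persists.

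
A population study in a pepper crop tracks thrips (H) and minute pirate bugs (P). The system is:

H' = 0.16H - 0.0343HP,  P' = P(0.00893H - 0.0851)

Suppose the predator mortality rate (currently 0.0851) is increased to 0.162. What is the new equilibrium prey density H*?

H* ≈ 18.1

At the interior fixed point, setting dP/dt = 0 with P > 0 fixes H* = (predator death rate)/(HP coefficient) — independent of the other coefficients.
With the change, H* = 0.162/0.00893 = 18.1; it rises from 9.53.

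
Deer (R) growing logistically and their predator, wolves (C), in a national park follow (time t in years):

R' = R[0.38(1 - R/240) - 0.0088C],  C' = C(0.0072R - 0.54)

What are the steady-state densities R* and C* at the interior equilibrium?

R* ≈ 75, C* ≈ 29.7

From dC/dt = 0 with C > 0: 0.0072R* = 0.54, so R* = 75.
Substitute into dR/dt = 0: 0.38(1 - 75/240) = 0.0088C*.
The bracket is 0.688, giving C* = 0.261/0.0088 = 29.7.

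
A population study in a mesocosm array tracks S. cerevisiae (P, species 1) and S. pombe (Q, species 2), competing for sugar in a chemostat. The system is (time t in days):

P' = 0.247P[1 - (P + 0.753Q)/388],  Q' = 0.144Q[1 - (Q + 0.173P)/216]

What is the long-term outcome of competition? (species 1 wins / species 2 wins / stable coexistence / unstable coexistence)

stable coexistence

Compare the nullcline intercepts: K1/α12 = 388/0.753 = 515 > K2 = 216; K2/α21 = 216/0.173 = 1250 > K1 = 388.
Since both inequalities hold, each species can invade when rare, so the interior equilibrium is stable.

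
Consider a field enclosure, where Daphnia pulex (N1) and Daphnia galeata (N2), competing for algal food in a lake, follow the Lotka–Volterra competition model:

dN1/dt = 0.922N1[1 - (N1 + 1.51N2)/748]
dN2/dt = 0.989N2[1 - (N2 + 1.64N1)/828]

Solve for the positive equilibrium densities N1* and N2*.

Setting both brackets to zero gives the nullclines N1 + 1.51N2 = 748 and 1.64N1 + N2 = 828.
Substituting N2 = 828 - 1.64N1 into the first: N1(1 - 1.51·1.64) = 748 - 1.51·828.
So N1* = -502/-1.48 = 340, and then N2* = 828 - 1.64·340 = 270.

N1* ≈ 340, N2* ≈ 270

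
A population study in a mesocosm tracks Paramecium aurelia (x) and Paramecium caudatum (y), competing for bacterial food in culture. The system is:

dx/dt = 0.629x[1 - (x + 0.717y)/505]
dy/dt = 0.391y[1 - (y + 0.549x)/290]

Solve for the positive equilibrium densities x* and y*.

Setting both brackets to zero gives the nullclines x + 0.717y = 505 and 0.549x + y = 290.
Substituting y = 290 - 0.549x into the first: x(1 - 0.717·0.549) = 505 - 0.717·290.
So x* = 297/0.606 = 490, and then y* = 290 - 0.549·490 = 21.

x* ≈ 490, y* ≈ 21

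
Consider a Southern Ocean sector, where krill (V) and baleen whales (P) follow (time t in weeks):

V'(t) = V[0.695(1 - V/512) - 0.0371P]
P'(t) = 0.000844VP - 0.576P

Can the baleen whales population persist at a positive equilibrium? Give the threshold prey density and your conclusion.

The predator equation gives dP/dt > 0 only when V > 0.576/0.000844 = 682.
Without the predator, V → K = 512. Since 512 < 682, the predator cannot invade.

Threshold V = 682; K < 682, so no, the predator goes extinct.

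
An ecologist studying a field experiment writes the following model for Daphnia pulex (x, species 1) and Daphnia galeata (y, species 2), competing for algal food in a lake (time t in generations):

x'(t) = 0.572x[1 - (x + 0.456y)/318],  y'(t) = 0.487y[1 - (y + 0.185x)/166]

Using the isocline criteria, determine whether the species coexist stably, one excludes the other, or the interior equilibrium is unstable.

stable coexistence

Compare the nullcline intercepts: K1/α12 = 318/0.456 = 697 > K2 = 166; K2/α21 = 166/0.185 = 897 > K1 = 318.
Since both inequalities hold, each species can invade when rare, so the interior equilibrium is stable.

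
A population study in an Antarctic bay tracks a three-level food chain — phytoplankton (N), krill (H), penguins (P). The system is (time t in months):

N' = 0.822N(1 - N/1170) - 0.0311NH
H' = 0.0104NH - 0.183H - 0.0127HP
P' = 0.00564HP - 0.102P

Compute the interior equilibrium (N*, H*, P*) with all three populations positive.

From dP/dt = 0: 0.00564H* = 0.102, so H* = 18.1.
From dN/dt = 0: 0.822(1 - N*/1170) = 0.0311·18.1, giving N* = 1170·(1 - 0.684) = 369.
From dH/dt = 0: 0.0104·369 - 0.183 = 0.0127P*, so P* = 3.66/0.0127 = 288.

N* ≈ 369, H* ≈ 18.1, P* ≈ 288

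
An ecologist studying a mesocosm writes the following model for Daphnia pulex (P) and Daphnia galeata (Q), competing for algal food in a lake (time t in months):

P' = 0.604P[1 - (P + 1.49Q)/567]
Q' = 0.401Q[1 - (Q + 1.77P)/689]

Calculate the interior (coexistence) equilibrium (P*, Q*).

Setting both brackets to zero gives the nullclines P + 1.49Q = 567 and 1.77P + Q = 689.
Substituting Q = 689 - 1.77P into the first: P(1 - 1.49·1.77) = 567 - 1.49·689.
So P* = -460/-1.64 = 281, and then Q* = 689 - 1.77·281 = 192.

P* ≈ 281, Q* ≈ 192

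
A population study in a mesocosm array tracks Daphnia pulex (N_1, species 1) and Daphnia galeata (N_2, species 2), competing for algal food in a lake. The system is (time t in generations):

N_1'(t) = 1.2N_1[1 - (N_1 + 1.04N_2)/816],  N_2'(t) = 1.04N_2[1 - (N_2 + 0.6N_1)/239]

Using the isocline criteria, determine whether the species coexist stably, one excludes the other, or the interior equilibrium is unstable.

species 1 excludes species 2

Compare the nullcline intercepts: K1/α12 = 816/1.04 = 785 > K2 = 239; K2/α21 = 239/0.6 = 398 < K1 = 816.
Since the inequalities point opposite ways, species 1 can invade but species 2 cannot.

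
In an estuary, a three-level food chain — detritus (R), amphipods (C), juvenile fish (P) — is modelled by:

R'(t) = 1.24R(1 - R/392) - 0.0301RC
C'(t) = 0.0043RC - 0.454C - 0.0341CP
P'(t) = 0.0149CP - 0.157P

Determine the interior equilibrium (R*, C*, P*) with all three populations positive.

R* ≈ 292, C* ≈ 10.5, P* ≈ 23.5

From dP/dt = 0: 0.0149C* = 0.157, so C* = 10.5.
From dR/dt = 0: 1.24(1 - R*/392) = 0.0301·10.5, giving R* = 392·(1 - 0.256) = 292.
From dC/dt = 0: 0.0043·292 - 0.454 = 0.0341P*, so P* = 0.8/0.0341 = 23.5.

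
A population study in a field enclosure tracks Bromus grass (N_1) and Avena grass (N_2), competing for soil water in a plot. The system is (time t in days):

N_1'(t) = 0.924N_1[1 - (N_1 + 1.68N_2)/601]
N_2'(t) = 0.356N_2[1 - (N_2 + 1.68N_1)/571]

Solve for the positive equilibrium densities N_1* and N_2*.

Setting both brackets to zero gives the nullclines N_1 + 1.68N_2 = 601 and 1.68N_1 + N_2 = 571.
Substituting N_2 = 571 - 1.68N_1 into the first: N_1(1 - 1.68·1.68) = 601 - 1.68·571.
So N_1* = -358/-1.82 = 197, and then N_2* = 571 - 1.68·197 = 241.

N_1* ≈ 197, N_2* ≈ 241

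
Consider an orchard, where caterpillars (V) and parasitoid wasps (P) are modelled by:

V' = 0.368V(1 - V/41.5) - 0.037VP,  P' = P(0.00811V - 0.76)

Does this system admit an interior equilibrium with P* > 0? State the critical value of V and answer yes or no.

The predator equation gives dP/dt > 0 only when V > 0.76/0.00811 = 93.7.
Without the predator, V → K = 41.5. Since 41.5 < 93.7, the predator cannot invade.

Threshold V = 93.7; K < 93.7, so no, the predator goes extinct.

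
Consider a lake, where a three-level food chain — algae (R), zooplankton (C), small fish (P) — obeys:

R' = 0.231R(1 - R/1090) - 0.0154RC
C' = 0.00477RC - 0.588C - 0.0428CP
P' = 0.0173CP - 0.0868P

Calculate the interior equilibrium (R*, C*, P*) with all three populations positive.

From dP/dt = 0: 0.0173C* = 0.0868, so C* = 5.02.
From dR/dt = 0: 0.231(1 - R*/1090) = 0.0154·5.02, giving R* = 1090·(1 - 0.334) = 725.
From dC/dt = 0: 0.00477·725 - 0.588 = 0.0428P*, so P* = 2.87/0.0428 = 67.1.

R* ≈ 725, C* ≈ 5.02, P* ≈ 67.1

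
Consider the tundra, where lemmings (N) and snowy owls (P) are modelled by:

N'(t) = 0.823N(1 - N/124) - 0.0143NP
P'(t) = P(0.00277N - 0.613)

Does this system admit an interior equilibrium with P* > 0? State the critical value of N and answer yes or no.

The predator equation gives dP/dt > 0 only when N > 0.613/0.00277 = 221.
Without the predator, N → K = 124. Since 124 < 221, the predator cannot invade.

Threshold N = 221; K < 221, so no, the predator goes extinct.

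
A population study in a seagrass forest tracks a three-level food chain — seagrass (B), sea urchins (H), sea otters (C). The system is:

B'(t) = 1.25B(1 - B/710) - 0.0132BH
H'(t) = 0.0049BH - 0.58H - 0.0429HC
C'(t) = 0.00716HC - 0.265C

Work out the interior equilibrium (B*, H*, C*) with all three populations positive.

From dC/dt = 0: 0.00716H* = 0.265, so H* = 37.
From dB/dt = 0: 1.25(1 - B*/710) = 0.0132·37, giving B* = 710·(1 - 0.391) = 433.
From dH/dt = 0: 0.0049·433 - 0.58 = 0.0429C*, so C* = 1.54/0.0429 = 35.9.

B* ≈ 433, H* ≈ 37, C* ≈ 35.9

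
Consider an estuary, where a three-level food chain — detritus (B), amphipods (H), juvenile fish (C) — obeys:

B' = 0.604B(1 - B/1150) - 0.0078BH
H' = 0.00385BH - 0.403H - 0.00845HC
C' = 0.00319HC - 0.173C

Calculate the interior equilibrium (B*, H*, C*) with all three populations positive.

B* ≈ 345, H* ≈ 54.2, C* ≈ 109

From dC/dt = 0: 0.00319H* = 0.173, so H* = 54.2.
From dB/dt = 0: 0.604(1 - B*/1150) = 0.0078·54.2, giving B* = 1150·(1 - 0.7) = 345.
From dH/dt = 0: 0.00385·345 - 0.403 = 0.00845C*, so C* = 0.924/0.00845 = 109.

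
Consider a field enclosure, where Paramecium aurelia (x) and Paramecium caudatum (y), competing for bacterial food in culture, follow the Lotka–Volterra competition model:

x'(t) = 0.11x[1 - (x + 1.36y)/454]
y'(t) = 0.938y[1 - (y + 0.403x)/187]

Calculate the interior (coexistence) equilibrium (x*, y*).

x* ≈ 442, y* ≈ 8.94

Setting both brackets to zero gives the nullclines x + 1.36y = 454 and 0.403x + y = 187.
Substituting y = 187 - 0.403x into the first: x(1 - 1.36·0.403) = 454 - 1.36·187.
So x* = 200/0.452 = 442, and then y* = 187 - 0.403·442 = 8.94.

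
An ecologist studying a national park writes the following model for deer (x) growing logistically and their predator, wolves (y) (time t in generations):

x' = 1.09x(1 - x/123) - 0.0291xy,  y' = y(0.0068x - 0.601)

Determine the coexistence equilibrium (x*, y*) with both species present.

From dy/dt = 0 with y > 0: 0.0068x* = 0.601, so x* = 88.4.
Substitute into dx/dt = 0: 1.09(1 - 88.4/123) = 0.0291y*.
The bracket is 0.281, giving y* = 0.307/0.0291 = 10.5.

x* ≈ 88.4, y* ≈ 10.5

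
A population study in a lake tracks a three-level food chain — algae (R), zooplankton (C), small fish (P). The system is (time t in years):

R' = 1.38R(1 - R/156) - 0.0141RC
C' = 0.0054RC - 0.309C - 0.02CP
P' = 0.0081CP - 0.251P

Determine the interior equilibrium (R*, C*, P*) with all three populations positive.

R* ≈ 107, C* ≈ 31, P* ≈ 13.3

From dP/dt = 0: 0.0081C* = 0.251, so C* = 31.
From dR/dt = 0: 1.38(1 - R*/156) = 0.0141·31, giving R* = 156·(1 - 0.317) = 107.
From dC/dt = 0: 0.0054·107 - 0.309 = 0.02P*, so P* = 0.267/0.02 = 13.3.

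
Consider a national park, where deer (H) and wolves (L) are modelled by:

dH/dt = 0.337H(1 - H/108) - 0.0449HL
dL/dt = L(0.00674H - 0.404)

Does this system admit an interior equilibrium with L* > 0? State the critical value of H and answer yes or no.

Threshold H = 59.9; K > 59.9, so yes, the predator persists.

The predator equation gives dL/dt > 0 only when H > 0.404/0.00674 = 59.9.
Without the predator, H → K = 108. Since 108 > 59.9, the predator can invade and persist.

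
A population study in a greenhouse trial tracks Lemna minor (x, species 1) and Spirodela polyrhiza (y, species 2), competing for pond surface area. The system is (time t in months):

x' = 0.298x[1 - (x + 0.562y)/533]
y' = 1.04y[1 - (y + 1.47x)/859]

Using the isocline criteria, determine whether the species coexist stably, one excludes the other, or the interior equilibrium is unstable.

stable coexistence

Compare the nullcline intercepts: K1/α12 = 533/0.562 = 948 > K2 = 859; K2/α21 = 859/1.47 = 584 > K1 = 533.
Since both inequalities hold, each species can invade when rare, so the interior equilibrium is stable.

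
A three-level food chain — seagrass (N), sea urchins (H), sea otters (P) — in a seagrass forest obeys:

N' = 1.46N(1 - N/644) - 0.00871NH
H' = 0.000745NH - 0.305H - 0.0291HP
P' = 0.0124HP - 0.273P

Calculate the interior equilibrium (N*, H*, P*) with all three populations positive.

N* ≈ 559, H* ≈ 22, P* ≈ 3.84

From dP/dt = 0: 0.0124H* = 0.273, so H* = 22.
From dN/dt = 0: 1.46(1 - N*/644) = 0.00871·22, giving N* = 644·(1 - 0.131) = 559.
From dH/dt = 0: 0.000745·559 - 0.305 = 0.0291P*, so P* = 0.112/0.0291 = 3.84.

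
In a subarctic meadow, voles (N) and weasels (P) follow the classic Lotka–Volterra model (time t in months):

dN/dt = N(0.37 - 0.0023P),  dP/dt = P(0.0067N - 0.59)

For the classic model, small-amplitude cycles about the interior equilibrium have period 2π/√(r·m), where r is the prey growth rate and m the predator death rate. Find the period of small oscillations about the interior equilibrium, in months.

Here r = 0.37 and m = 0.59, so r·m = 0.218.
ω = √0.218 = 0.467 per month, hence T = 2π/ω ≈ 13.4 months.

T ≈ 13.4 months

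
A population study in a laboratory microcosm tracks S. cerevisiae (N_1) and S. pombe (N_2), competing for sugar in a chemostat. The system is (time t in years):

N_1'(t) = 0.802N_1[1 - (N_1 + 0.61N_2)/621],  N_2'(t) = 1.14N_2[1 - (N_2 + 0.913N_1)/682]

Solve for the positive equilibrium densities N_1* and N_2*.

Setting both brackets to zero gives the nullclines N_1 + 0.61N_2 = 621 and 0.913N_1 + N_2 = 682.
Substituting N_2 = 682 - 0.913N_1 into the first: N_1(1 - 0.61·0.913) = 621 - 0.61·682.
So N_1* = 205/0.443 = 463, and then N_2* = 682 - 0.913·463 = 260.

N_1* ≈ 463, N_2* ≈ 260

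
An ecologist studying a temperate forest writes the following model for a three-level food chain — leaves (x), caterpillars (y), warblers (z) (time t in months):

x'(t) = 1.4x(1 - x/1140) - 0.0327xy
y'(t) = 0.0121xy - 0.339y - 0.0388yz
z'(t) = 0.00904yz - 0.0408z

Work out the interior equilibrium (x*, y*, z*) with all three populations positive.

From dz/dt = 0: 0.00904y* = 0.0408, so y* = 4.51.
From dx/dt = 0: 1.4(1 - x*/1140) = 0.0327·4.51, giving x* = 1140·(1 - 0.105) = 1020.
From dy/dt = 0: 0.0121·1020 - 0.339 = 0.0388z*, so z* = 12/0.0388 = 309.

x* ≈ 1020, y* ≈ 4.51, z* ≈ 309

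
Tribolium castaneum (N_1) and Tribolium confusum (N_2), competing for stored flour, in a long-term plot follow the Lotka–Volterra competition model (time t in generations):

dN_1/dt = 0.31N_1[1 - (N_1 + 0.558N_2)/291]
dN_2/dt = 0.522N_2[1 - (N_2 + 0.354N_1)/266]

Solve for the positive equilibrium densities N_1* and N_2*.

N_1* ≈ 178, N_2* ≈ 203

Setting both brackets to zero gives the nullclines N_1 + 0.558N_2 = 291 and 0.354N_1 + N_2 = 266.
Substituting N_2 = 266 - 0.354N_1 into the first: N_1(1 - 0.558·0.354) = 291 - 0.558·266.
So N_1* = 143/0.802 = 178, and then N_2* = 266 - 0.354·178 = 203.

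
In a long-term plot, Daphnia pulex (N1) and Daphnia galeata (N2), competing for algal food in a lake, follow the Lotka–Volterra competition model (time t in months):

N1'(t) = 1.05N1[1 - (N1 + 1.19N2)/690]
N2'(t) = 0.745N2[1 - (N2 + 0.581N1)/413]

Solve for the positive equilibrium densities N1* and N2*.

N1* ≈ 643, N2* ≈ 39.2

Setting both brackets to zero gives the nullclines N1 + 1.19N2 = 690 and 0.581N1 + N2 = 413.
Substituting N2 = 413 - 0.581N1 into the first: N1(1 - 1.19·0.581) = 690 - 1.19·413.
So N1* = 199/0.309 = 643, and then N2* = 413 - 0.581·643 = 39.2.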